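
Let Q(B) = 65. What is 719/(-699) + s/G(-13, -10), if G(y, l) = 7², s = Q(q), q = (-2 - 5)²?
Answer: 10204/34251 ≈ 0.29792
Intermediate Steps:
q = 49 (q = (-7)² = 49)
s = 65
G(y, l) = 49
719/(-699) + s/G(-13, -10) = 719/(-699) + 65/49 = 719*(-1/699) + 65*(1/49) = -719/699 + 65/49 = 10204/34251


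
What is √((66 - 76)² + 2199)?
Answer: 11*√19 ≈ 47.948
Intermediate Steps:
√((66 - 76)² + 2199) = √((-10)² + 2199) = √(100 + 2199) = √2299 = 11*√19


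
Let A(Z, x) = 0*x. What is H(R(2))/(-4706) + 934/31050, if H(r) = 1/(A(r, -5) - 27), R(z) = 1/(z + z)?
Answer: 244253/8117850 ≈ 0.030088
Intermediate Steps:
A(Z, x) = 0
R(z) = 1/(2*z)
H(r) = -1/27 (H(r) = 1/(0 - 27) = 1/(-27) = -1/27)
H(R(2))/(-4706) + 934/31050 = -1/27/(-4706) + 934/31050 = -1/27*(-1/4706) + 934*(1/31050) = 1/127062 + 467/15525 = 244253/8117850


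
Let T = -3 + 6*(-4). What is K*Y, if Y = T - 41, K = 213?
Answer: -14484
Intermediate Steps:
T = -27 (T = -3 - 24 = -27)
Y = -68 (Y = -27 - 41 = -68)
K*Y = 213*(-68) = -14484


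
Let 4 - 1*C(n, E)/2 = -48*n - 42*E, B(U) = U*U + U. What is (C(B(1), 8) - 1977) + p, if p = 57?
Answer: -1048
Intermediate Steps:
B(U) = U + U² (B(U) = U² + U = U + U²)
C(n, E) = 8 + 84*E + 96*n (C(n, E) = 8 - 2*(-48*n - 42*E) = 8 + (84*E + 96*n) = 8 + 84*E + 96*n)
(C(B(1), 8) - 1977) + p = ((8 + 84*8 + 96*(1*(1 + 1))) - 1977) + 57 = ((8 + 672 + 96*(1*2)) - 1977) + 57 = ((8 + 672 + 96*2) - 1977) + 57 = ((8 + 672 + 192) - 1977) + 57 = (872 - 1977) + 57 = -1105 + 57 = -1048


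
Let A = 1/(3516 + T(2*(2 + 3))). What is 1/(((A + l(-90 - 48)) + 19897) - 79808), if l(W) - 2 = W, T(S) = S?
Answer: -3526/211725721 ≈ -1.6654e-5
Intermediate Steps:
l(W) = 2 + W
A = 1/3526 (A = 1/(3516 + 2*(2 + 3)) = 1/(3516 + 2*5) = 1/(3516 + 10) = 1/3526 ≈ 0.00028361)
1/(((A + l(-90 - 48)) + 19897) - 79808) = 1/(((1/3526 + (2 + (-90 - 48))) + 19897) - 79808) = 1/(((1/3526 + (2 - 138)) + 19897) - 79808) = 1/(((1/3526 - 136) + 19897) - 79808) = 1/((-479535/3526 + 19897) - 79808) = 1/(69677287/3526 - 79808) = 1/(-211725721/3526) = -3526/211725721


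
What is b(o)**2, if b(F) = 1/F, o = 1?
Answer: 1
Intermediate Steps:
b(o)**2 = (1/1)**2 = 1**2 = 1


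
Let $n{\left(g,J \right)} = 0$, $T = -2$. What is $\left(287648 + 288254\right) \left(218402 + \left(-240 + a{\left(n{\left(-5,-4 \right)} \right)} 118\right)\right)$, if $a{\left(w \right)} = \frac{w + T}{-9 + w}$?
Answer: $\frac{1130895301988}{9} \approx 1.2566 \cdot 10^{11}$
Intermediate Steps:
$a{\left(w \right)} = \frac{-2 + w}{-9 + w}$ ($a{\left(w \right)} = \frac{w - 2}{-9 + w} = \frac{-2 + w}{-9 + w}$)
$\left(287648 + 288254\right) \left(218402 + \left(-240 + a{\left(n{\left(-5,-4 \right)} \right)} 118\right)\right) = \left(287648 + 288254\right) \left(218402 - \left(240 - \frac{-2 + 0}{-9 + 0} \cdot 118\right)\right) = 575902 \left(218402 - \left(240 - \frac{1}{-9} \left(-2\right) 118\right)\right) = 575902 \left(218402 - \left(240 - \left(- \frac{1}{9}\right) \left(-2\right) 118\right)\right) = 575902 \left(218402 + \left(-240 + \frac{2}{9} \cdot 118\right)\right) = 575902 \left(218402 + \left(-240 + \frac{236}{9}\right)\right) = 575902 \left(218402 - \frac{1924}{9}\right) = 575902 \cdot \frac{1963694}{9} = \frac{1130895301988}{9}$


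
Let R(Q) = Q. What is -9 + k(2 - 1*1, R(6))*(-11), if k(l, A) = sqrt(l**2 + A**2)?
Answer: -9 - 11*sqrt(37) ≈ -75.910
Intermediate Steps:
k(l, A) = sqrt(A**2 + l**2)
-9 + k(2 - 1*1, R(6))*(-11) = -9 + sqrt(6**2 + (2 - 1*1)**2)*(-11) = -9 + sqrt(36 + (2 - 1)**2)*(-11) = -9 + sqrt(36 + 1**2)*(-11) = -9 + sqrt(36 + 1)*(-11) = -9 + sqrt(37)*(-11) = -9 - 11*sqrt(37)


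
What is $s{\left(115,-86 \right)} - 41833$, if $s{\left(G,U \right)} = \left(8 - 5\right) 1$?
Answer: $-41830$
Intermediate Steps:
$s{\left(G,U \right)} = 3$ ($s{\left(G,U \right)} = 3 \cdot 1 = 3$)
$s{\left(115,-86 \right)} - 41833 = 3 - 41833 = -41830$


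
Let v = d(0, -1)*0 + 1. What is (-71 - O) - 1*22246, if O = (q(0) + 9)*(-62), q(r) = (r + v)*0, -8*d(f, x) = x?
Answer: -21759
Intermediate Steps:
d(f, x) = -x/8
v = 1 (v = -⅛*(-1)*0 + 1 = (⅛)*0 + 1 = 0 + 1 = 1)
q(r) = 0 (q(r) = (r + 1)*0 = (1 + r)*0 = 0)
O = -558 (O = (0 + 9)*(-62) = 9*(-62) = -558)
(-71 - O) - 1*22246 = (-71 - 1*(-558)) - 1*22246 = (-71 + 558) - 22246 = 487 - 22246 = -21759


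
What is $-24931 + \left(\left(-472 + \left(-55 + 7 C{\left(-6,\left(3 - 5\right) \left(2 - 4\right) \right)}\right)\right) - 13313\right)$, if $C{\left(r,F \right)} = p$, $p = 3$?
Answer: $-38750$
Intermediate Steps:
$C{\left(r,F \right)} = 3$
$-24931 + \left(\left(-472 + \left(-55 + 7 C{\left(-6,\left(3 - 5\right) \left(2 - 4\right) \right)}\right)\right) - 13313\right) = -24931 + \left(\left(-472 + \left(-55 + 7 \cdot 3\right)\right) - 13313\right) = -24931 + \left(\left(-472 + \left(-55 + 21\right)\right) - 13313\right) = -24931 - 13819 = -38750$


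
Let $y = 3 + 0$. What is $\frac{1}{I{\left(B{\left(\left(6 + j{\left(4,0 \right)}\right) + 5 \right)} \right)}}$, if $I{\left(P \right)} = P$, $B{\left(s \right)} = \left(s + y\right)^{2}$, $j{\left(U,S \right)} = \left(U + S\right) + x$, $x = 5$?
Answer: $\frac{1}{529} \approx 0.0018904$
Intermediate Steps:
$y = 3$
$j{\left(U,S \right)} = 5 + S + U$ ($j{\left(U,S \right)} = \left(U + S\right) + 5 = \left(S + U\right) + 5 = 5 + S + U$)
$B{\left(s \right)} = \left(3 + s\right)^{2}$ ($B{\left(s \right)} = \left(s + 3\right)^{2} = \left(3 + s\right)^{2}$)
$\frac{1}{I{\left(B{\left(\left(6 + j{\left(4,0 \right)}\right) + 5 \right)} \right)}} = \frac{1}{\left(3 + \left(\left(6 + \left(5 + 0 + 4\right)\right) + 5\right)\right)^{2}} = \frac{1}{\left(3 + \left(\left(6 + 9\right) + 5\right)\right)^{2}} = \frac{1}{\left(3 + \left(15 + 5\right)\right)^{2}} = \frac{1}{\left(3 + 20\right)^{2}} = \frac{1}{23^{2}} = \frac{1}{529}$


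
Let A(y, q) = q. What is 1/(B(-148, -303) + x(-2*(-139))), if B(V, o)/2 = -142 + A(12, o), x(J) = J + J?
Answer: -1/334 ≈ -0.0029940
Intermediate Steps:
x(J) = 2*J
B(V, o) = -284 + 2*o (B(V, o) = 2*(-142 + o) = -284 + 2*o)
1/(B(-148, -303) + x(-2*(-139))) = 1/((-284 + 2*(-303)) + 2*(-2*(-139))) = 1/((-284 - 606) + 2*278) = 1/(-890 + 556) = 1/(-334) = -1/334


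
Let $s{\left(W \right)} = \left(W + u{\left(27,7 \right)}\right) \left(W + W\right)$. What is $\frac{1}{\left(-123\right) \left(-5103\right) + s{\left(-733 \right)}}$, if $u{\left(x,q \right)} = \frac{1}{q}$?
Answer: $\frac{7}{11914263} \approx 5.8753 \cdot 10^{-7}$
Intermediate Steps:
$s{\left(W \right)} = 2 W \left(\frac{1}{7} + W\right)$ ($s{\left(W \right)} = \left(W + \frac{1}{7}\right) \left(W + W\right) = \left(W + \frac{1}{7}\right) 2 W = \left(\frac{1}{7} + W\right) 2 W = 2 W \left(\frac{1}{7} + W\right)$)
$\frac{1}{\left(-123\right) \left(-5103\right) + s{\left(-733 \right)}} = \frac{1}{\left(-123\right) \left(-5103\right) + \frac{2}{7} \left(-733\right) \left(1 + 7 \left(-733\right)\right)} = \frac{1}{627669 + \frac{2}{7} \left(-733\right) \left(1 - 5131\right)} = \frac{1}{627669 + \frac{2}{7} \left(-733\right) \left(-5130\right)} = \frac{1}{627669 + \frac{7520580}{7}} = \frac{1}{\frac{11914263}{7}} = \frac{7}{11914263}$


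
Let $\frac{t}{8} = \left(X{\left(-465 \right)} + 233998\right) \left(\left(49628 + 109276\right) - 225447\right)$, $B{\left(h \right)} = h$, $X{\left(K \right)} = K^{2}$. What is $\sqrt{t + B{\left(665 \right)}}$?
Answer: $i \sqrt{239673512047} \approx 4.8956 \cdot 10^{5} i$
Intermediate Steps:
$t = -239673512712$ ($t = 8 \left(\left(-465\right)^{2} + 233998\right) \left(\left(49628 + 109276\right) - 225447\right) = 8 \left(216225 + 233998\right) \left(158904 - 225447\right) = 8 \cdot 450223 \left(-66543\right) = 8 \left(-29959189089\right) = -239673512712$)
$\sqrt{t + B{\left(665 \right)}} = \sqrt{-239673512712 + 665} = \sqrt{-239673512047} = i \sqrt{239673512047}$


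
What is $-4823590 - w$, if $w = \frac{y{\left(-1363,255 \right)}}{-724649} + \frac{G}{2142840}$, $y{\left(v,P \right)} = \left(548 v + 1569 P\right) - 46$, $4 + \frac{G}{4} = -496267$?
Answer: $- \frac{1872525740469608471}{388201715790} \approx -4.8236 \cdot 10^{6}$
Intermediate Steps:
$G = -1985084$ ($G = -16 + 4 \left(-496267\right) = -16 - 1985068 = -1985084$)
$y{\left(v,P \right)} = -46 + 548 v + 1569 P$
$w = - \frac{173797877629}{388201715790}$ ($w = \frac{-46 + 548 \left(-1363\right) + 1569 \cdot 255}{-724649} - \frac{1985084}{2142840} = \left(-46 - 746924 + 400095\right) \left(- \frac{1}{724649}\right) - \frac{496271}{535710} = \left(-346875\right) \left(- \frac{1}{724649}\right) - \frac{496271}{535710} = \frac{346875}{724649} - \frac{496271}{535710} = - \frac{173797877629}{388201715790} \approx -0.4477$)
$-4823590 - w = -4823590 - - \frac{173797877629}{388201715790} = -4823590 + \frac{173797877629}{388201715790} = - \frac{1872525740469608471}{388201715790}$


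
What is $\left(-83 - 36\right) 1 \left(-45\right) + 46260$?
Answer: $51615$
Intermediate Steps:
$\left(-83 - 36\right) 1 \left(-45\right) + 46260 = \left(-119\right) \left(-45\right) + 46260 = 5355 + 46260 = 51615$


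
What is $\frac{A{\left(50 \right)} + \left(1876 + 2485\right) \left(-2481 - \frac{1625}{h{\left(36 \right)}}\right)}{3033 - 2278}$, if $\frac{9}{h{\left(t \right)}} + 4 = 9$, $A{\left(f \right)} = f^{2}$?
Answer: $- \frac{132787394}{6795} \approx -19542.0$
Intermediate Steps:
$h{\left(t \right)} = \frac{9}{5}$ ($h{\left(t \right)} = \frac{9}{-4 + 9} = \frac{9}{5}$)
$\frac{A{\left(50 \right)} + \left(1876 + 2485\right) \left(-2481 - \frac{1625}{h{\left(36 \right)}}\right)}{3033 - 2278} = \frac{50^{2} + \left(1876 + 2485\right) \left(-2481 - \frac{1625}{\frac{9}{5}}\right)}{3033 - 2278} = \frac{2500 + 4361 \left(-2481 - \frac{8125}{9}\right)}{755} = \left(2500 + 4361 \left(-2481 - \frac{8125}{9}\right)\right) \frac{1}{755} = \left(2500 + 4361 \left(- \frac{30454}{9}\right)\right) \frac{1}{755} = \left(2500 - \frac{132809894}{9}\right) \frac{1}{755} = \left(- \frac{132787394}{9}\right) \frac{1}{755} = - \frac{132787394}{6795}$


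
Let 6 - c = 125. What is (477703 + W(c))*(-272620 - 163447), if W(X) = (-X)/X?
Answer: -208310078034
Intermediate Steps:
c = -119 (c = 6 - 1*125 = 6 - 125 = -119)
W(X) = -1
(477703 + W(c))*(-272620 - 163447) = (477703 - 1)*(-272620 - 163447) = 477702*(-436067) = -208310078034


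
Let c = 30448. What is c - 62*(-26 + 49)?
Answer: 29022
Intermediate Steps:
c - 62*(-26 + 49) = 30448 - 62*(-26 + 49) = 30448 - 62*23 = 30448 - 1*1426 = 30448 - 1426 = 29022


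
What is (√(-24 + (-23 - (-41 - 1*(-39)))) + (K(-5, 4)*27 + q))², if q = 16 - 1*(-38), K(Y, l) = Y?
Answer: 6516 - 486*I*√5 ≈ 6516.0 - 1086.7*I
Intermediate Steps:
q = 54 (q = 16 + 38 = 54)
(√(-24 + (-23 - (-41 - 1*(-39)))) + (K(-5, 4)*27 + q))² = (√(-24 + (-23 - (-41 - 1*(-39)))) + (-5*27 + 54))² = (√(-24 + (-23 - (-41 + 39))) + (-135 + 54))² = (√(-24 + (-23 - 1*(-2))) - 81)² = (√(-24 + (-23 + 2)) - 81)² = (√(-24 - 21) - 81)² = (√(-45) - 81)² = (3*I*√5 - 81)² = (-81 + 3*I*√5)²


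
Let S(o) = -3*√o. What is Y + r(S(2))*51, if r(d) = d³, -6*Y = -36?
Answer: 6 - 2754*√2 ≈ -3888.7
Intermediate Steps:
Y = 6 (Y = -⅙*(-36) = 6)
Y + r(S(2))*51 = 6 + (-3*√2)³*51 = 6 - 54*√2*51 = 6 - 2754*√2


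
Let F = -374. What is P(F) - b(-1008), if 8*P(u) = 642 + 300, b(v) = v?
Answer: 4503/4 ≈ 1125.8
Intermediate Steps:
P(u) = 471/4 (P(u) = (642 + 300)/8 = (1/8)*942 = 471/4)
P(F) - b(-1008) = 471/4 - 1*(-1008) = 471/4 + 1008 = 4503/4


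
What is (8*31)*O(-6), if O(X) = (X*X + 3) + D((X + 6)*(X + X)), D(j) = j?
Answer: 9672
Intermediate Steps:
O(X) = 3 + X² + 2*X*(6 + X) (O(X) = (X*X + 3) + (X + 6)*(X + X) = (X² + 3) + (6 + X)*(2*X) = (3 + X²) + 2*X*(6 + X) = 3 + X² + 2*X*(6 + X))
(8*31)*O(-6) = (8*31)*(3 + 3*(-6)² + 12*(-6)) = 248*(3 + 3*36 - 72) = 248*(3 + 108 - 72) = 248*39 = 9672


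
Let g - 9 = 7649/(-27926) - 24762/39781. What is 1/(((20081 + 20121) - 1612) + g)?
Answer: 1110924206/42879567638913 ≈ 2.5908e-5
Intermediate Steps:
g = 9002529373/1110924206 (g = 9 + (7649/(-27926) - 24762/39781) = 9 + (7649*(-1/27926) - 24762*1/39781) = 9 + (-7649/27926 - 24762/39781) = 9 - 995788481/1110924206 = 9002529373/1110924206 ≈ 8.1036)
1/(((20081 + 20121) - 1612) + g) = 1/(((20081 + 20121) - 1612) + 9002529373/1110924206) = 1/((40202 - 1612) + 9002529373/1110924206) = 1/(38590 + 9002529373/1110924206) = 1/(42879567638913/1110924206) = 1110924206/42879567638913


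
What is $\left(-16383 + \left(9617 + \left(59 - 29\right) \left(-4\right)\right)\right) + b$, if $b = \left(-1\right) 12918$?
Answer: $-19804$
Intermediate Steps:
$b = -12918$
$\left(-16383 + \left(9617 + \left(59 - 29\right) \left(-4\right)\right)\right) + b = \left(-16383 + \left(9617 + \left(59 - 29\right) \left(-4\right)\right)\right) - 12918 = \left(-16383 + \left(9617 + 30 \left(-4\right)\right)\right) - 12918 = \left(-16383 + \left(9617 - 120\right)\right) - 12918 = \left(-16383 + 9497\right) - 12918 = -6886 - 12918 = -19804$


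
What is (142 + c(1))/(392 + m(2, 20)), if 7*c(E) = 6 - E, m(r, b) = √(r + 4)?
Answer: 27972/76829 - 999*√6/1075606 ≈ 0.36181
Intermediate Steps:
m(r, b) = √(4 + r)
c(E) = 6/7 - E/7 (c(E) = (6 - E)/7 = 6/7 - E/7)
(142 + c(1))/(392 + m(2, 20)) = (142 + (6/7 - ⅐*1))/(392 + √(4 + 2)) = (142 + (6/7 - ⅐))/(392 + √6) = (142 + 5/7)/(392 + √6) = 999/(7*(392 + √6))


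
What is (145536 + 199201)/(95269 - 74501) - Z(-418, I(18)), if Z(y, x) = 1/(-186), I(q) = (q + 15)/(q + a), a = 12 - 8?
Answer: 543575/32736 ≈ 16.605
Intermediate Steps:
a = 4
I(q) = (15 + q)/(4 + q) (I(q) = (q + 15)/(q + 4) = (15 + q)/(4 + q))
Z(y, x) = -1/186
(145536 + 199201)/(95269 - 74501) - Z(-418, I(18)) = (145536 + 199201)/(95269 - 74501) - 1*(-1/186) = 344737/20768 + 1/186 = 344737*(1/20768) + 1/186 = 5843/352 + 1/186 = 543575/32736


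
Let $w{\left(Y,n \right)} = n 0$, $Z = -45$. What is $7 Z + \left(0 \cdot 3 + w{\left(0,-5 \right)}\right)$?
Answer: $-315$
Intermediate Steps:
$w{\left(Y,n \right)} = 0$
$7 Z + \left(0 \cdot 3 + w{\left(0,-5 \right)}\right) = 7 \left(-45\right) + \left(0 \cdot 3 + 0\right) = -315 + \left(0 + 0\right) = -315 + 0 = -315$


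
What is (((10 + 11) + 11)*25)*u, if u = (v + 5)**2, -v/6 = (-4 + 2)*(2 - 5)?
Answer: 768800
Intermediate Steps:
v = -36 (v = -6*(-4 + 2)*(2 - 5) = -(-12)*(-3) = -6*6 = -36)
u = 961 (u = (-36 + 5)**2 = (-31)**2 = 961)
(((10 + 11) + 11)*25)*u = (((10 + 11) + 11)*25)*961 = ((21 + 11)*25)*961 = (32*25)*961 = 800*961 = 768800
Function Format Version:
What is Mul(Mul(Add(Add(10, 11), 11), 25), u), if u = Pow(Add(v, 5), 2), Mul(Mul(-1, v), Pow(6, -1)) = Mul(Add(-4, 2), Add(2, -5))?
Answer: 768800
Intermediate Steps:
v = -36 (v = Mul(-6, Mul(Add(-4, 2), Add(2, -5))) = Mul(-6, Mul(-2, -3)) = Mul(-6, 6) = -36)
u = 961 (u = Pow(Add(-36, 5), 2) = Pow(-31, 2) = 961)
Mul(Mul(Add(Add(10, 11), 11), 25), u) = Mul(Mul(Add(Add(10, 11), 11), 25), 961) = Mul(Mul(Add(21, 11), 25), 961) = Mul(Mul(32, 25), 961) = Mul(800, 961) = 768800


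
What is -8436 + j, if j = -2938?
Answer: -11374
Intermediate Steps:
-8436 + j = -8436 - 2938 = -11374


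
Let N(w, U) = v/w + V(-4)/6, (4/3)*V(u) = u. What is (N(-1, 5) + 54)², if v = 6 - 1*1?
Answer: 9409/4 ≈ 2352.3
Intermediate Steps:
v = 5 (v = 6 - 1 = 5)
V(u) = 3*u/4
N(w, U) = -½ + 5/w (N(w, U) = 5/w + ((¾)*(-4))/6 = 5/w - 3*⅙ = 5/w - ½ = -½ + 5/w)
(N(-1, 5) + 54)² = ((½)*(10 - 1*(-1))/(-1) + 54)² = ((½)*(-1)*(10 + 1) + 54)² = ((½)*(-1)*11 + 54)² = (-11/2 + 54)² = (97/2)² = 9409/4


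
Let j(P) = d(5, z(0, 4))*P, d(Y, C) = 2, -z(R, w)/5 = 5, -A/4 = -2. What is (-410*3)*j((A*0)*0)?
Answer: 0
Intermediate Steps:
A = 8 (A = -4*(-2) = 8)
z(R, w) = -25 (z(R, w) = -5*5 = -25)
j(P) = 2*P
(-410*3)*j((A*0)*0) = (-410*3)*(2*((8*0)*0)) = (-41*30)*(2*(0*0)) = -2460*0 = -1230*0 = 0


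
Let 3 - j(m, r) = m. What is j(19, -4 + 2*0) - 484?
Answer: -500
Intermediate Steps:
j(m, r) = 3 - m
j(19, -4 + 2*0) - 484 = (3 - 1*19) - 484 = (3 - 19) - 484 = -16 - 484 = -500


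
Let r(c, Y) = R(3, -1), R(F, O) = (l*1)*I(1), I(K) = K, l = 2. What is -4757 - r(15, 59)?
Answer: -4759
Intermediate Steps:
R(F, O) = 2 (R(F, O) = (2*1)*1 = 2*1 = 2)
r(c, Y) = 2
-4757 - r(15, 59) = -4757 - 1*2 = -4757 - 2 = -4759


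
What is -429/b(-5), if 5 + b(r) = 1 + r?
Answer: 143/3 ≈ 47.667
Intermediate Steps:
b(r) = -4 + r (b(r) = -5 + (1 + r) = -4 + r)
-429/b(-5) = -429/(-4 - 5) = -429/(-9) = -429*(-⅑) = 143/3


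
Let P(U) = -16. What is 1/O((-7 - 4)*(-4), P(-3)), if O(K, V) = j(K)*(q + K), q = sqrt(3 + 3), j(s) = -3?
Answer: -22/2895 + sqrt(6)/5790 ≈ -0.0071763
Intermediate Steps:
q = sqrt(6) ≈ 2.4495
O(K, V) = -3*K - 3*sqrt(6) (O(K, V) = -3*(sqrt(6) + K) = -3*(K + sqrt(6)) = -3*K - 3*sqrt(6))
1/O((-7 - 4)*(-4), P(-3)) = 1/(-3*(-7 - 4)*(-4) - 3*sqrt(6)) = 1/(-(-33)*(-4) - 3*sqrt(6)) = 1/(-3*44 - 3*sqrt(6)) = 1/(-132 - 3*sqrt(6))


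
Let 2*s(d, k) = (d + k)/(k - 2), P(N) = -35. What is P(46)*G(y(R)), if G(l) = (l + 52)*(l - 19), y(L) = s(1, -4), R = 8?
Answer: 548625/16 ≈ 34289.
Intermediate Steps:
s(d, k) = (d + k)/(2*(-2 + k)) (s(d, k) = ((d + k)/(k - 2))/2 = ((d + k)/(-2 + k))/2 = (d + k)/(2*(-2 + k)))
y(L) = ¼ (y(L) = (1 - 4)/(2*(-2 - 4)) = (½)*(-3)/(-6) = (½)*(-⅙)*(-3) = ¼)
G(l) = (-19 + l)*(52 + l) (G(l) = (52 + l)*(-19 + l) = (-19 + l)*(52 + l))
P(46)*G(y(R)) = -35*(-988 + (¼)² + 33*(¼)) = -35*(-988 + 1/16 + 33/4) = -35*(-15675/16) = 548625/16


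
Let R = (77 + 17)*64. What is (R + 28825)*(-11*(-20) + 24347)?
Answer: 855938847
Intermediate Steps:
R = 6016 (R = 94*64 = 6016)
(R + 28825)*(-11*(-20) + 24347) = (6016 + 28825)*(-11*(-20) + 24347) = 34841*(220 + 24347) = 34841*24567 = 855938847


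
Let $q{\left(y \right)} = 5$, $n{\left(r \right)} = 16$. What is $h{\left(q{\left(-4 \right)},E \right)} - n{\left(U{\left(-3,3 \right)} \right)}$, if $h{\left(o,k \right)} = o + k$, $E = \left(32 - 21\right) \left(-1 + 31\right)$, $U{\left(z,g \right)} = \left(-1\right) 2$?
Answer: $319$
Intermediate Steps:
$U{\left(z,g \right)} = -2$
$E = 330$ ($E = 11 \cdot 30 = 330$)
$h{\left(o,k \right)} = k + o$
$h{\left(q{\left(-4 \right)},E \right)} - n{\left(U{\left(-3,3 \right)} \right)} = \left(330 + 5\right) - 16 = 335 - 16 = 319$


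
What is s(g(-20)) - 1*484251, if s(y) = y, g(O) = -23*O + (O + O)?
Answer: -483831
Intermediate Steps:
g(O) = -21*O (g(O) = -23*O + 2*O = -21*O)
s(g(-20)) - 1*484251 = -21*(-20) - 1*484251 = 420 - 484251 = -483831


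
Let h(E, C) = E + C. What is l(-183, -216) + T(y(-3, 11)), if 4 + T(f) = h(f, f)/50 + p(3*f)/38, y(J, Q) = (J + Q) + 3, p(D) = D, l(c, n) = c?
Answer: -176407/950 ≈ -185.69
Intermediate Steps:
h(E, C) = C + E
y(J, Q) = 3 + J + Q
T(f) = -4 + 113*f/950 (T(f) = -4 + ((f + f)/50 + (3*f)/38) = -4 + ((2*f)*(1/50) + (3*f)*(1/38)) = -4 + (f/25 + 3*f/38) = -4 + 113*f/950)
l(-183, -216) + T(y(-3, 11)) = -183 + (-4 + 113*(3 - 3 + 11)/950) = -183 + (-4 + (113/950)*11) = -183 + (-4 + 1243/950) = -183 - 2557/950 = -176407/950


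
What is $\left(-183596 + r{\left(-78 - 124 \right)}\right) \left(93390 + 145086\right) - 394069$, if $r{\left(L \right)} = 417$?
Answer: $-43684189273$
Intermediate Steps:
$\left(-183596 + r{\left(-78 - 124 \right)}\right) \left(93390 + 145086\right) - 394069 = \left(-183596 + 417\right) \left(93390 + 145086\right) - 394069 = \left(-183179\right) 238476 - 394069 = -43683795204 - 394069 = -43684189273$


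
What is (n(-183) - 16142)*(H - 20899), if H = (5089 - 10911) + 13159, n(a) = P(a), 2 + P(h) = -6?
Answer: 219026300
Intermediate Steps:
P(h) = -8 (P(h) = -2 - 6 = -8)
n(a) = -8
H = 7337 (H = -5822 + 13159 = 7337)
(n(-183) - 16142)*(H - 20899) = (-8 - 16142)*(7337 - 20899) = -16150*(-13562) = 219026300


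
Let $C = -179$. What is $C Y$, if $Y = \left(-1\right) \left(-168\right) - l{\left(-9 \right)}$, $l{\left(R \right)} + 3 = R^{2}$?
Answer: $-16110$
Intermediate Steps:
$l{\left(R \right)} = -3 + R^{2}$
$Y = 90$ ($Y = \left(-1\right) \left(-168\right) - \left(-3 + \left(-9\right)^{2}\right) = 168 - \left(-3 + 81\right) = 168 - 78 = 90$)
$C Y = \left(-179\right) 90 = -16110$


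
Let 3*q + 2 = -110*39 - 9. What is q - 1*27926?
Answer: -88079/3 ≈ -29360.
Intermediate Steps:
q = -4301/3 (q = -⅔ + (-110*39 - 9)/3 = -⅔ + (-4290 - 9)/3 = -⅔ + (⅓)*(-4299) = -⅔ - 1433 = -4301/3 ≈ -1433.7)
q - 1*27926 = -4301/3 - 1*27926 = -4301/3 - 27926 = -88079/3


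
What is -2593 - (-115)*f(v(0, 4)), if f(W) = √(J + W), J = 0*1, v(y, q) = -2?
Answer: -2593 + 115*I*√2 ≈ -2593.0 + 162.63*I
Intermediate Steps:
J = 0
f(W) = √W (f(W) = √(0 + W) = √W)
-2593 - (-115)*f(v(0, 4)) = -2593 - (-115)*√(-2) = -2593 - (-115)*I*√2 = -2593 + 115*I*√2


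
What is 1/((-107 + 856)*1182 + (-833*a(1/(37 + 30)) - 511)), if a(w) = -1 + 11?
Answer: 1/876477 ≈ 1.1409e-6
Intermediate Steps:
a(w) = 10
1/((-107 + 856)*1182 + (-833*a(1/(37 + 30)) - 511)) = 1/((-107 + 856)*1182 + (-833*10 - 511)) = 1/(749*1182 + (-8330 - 511)) = 1/(885318 - 8841) = 1/876477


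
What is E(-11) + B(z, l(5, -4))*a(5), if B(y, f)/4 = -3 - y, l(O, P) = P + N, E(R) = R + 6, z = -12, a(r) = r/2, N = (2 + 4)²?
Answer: 85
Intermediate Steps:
N = 36 (N = 6² = 36)
a(r) = r/2 (a(r) = r*(½) = r/2)
E(R) = 6 + R
l(O, P) = 36 + P (l(O, P) = P + 36 = 36 + P)
B(y, f) = -12 - 4*y (B(y, f) = 4*(-3 - y) = -12 - 4*y)
E(-11) + B(z, l(5, -4))*a(5) = (6 - 11) + (-12 - 4*(-12))*((½)*5) = -5 + (-12 + 48)*(5/2) = -5 + 36*(5/2) = -5 + 90 = 85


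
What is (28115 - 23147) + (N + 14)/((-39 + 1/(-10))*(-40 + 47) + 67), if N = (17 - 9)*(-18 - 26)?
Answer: 790172/159 ≈ 4969.6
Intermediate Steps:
N = -352 (N = 8*(-44) = -352)
(28115 - 23147) + (N + 14)/((-39 + 1/(-10))*(-40 + 47) + 67) = (28115 - 23147) + (-352 + 14)/((-39 + 1/(-10))*(-40 + 47) + 67) = 4968 - 338/((-39 - 1/10)*7 + 67) = 4968 - 338/(-391/10*7 + 67) = 4968 - 338/(-2737/10 + 67) = 4968 - 338/(-2067/10) = 4968 - 10/2067*(-338) = 4968 + 260/159 = 790172/159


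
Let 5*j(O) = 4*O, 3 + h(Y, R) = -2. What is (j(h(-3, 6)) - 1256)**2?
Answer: 1587600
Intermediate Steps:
h(Y, R) = -5 (h(Y, R) = -3 - 2 = -5)
j(O) = 4*O/5 (j(O) = (4*O)/5 = 4*O/5)
(j(h(-3, 6)) - 1256)**2 = ((4/5)*(-5) - 1256)**2 = (-4 - 1256)**2 = (-1260)**2 = 1587600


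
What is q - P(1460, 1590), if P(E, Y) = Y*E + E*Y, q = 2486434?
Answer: -2156366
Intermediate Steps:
P(E, Y) = 2*E*Y (P(E, Y) = E*Y + E*Y = 2*E*Y)
q - P(1460, 1590) = 2486434 - 2*1460*1590 = 2486434 - 1*4642800 = 2486434 - 4642800 = -2156366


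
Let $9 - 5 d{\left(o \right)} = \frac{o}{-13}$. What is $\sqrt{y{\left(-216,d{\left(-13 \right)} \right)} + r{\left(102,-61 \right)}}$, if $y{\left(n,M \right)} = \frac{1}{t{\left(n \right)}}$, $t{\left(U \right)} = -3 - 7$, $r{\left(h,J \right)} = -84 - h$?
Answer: $\frac{i \sqrt{18610}}{10} \approx 13.642 i$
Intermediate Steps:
$d{\left(o \right)} = \frac{9}{5} + \frac{o}{65}$ ($d{\left(o \right)} = \frac{9}{5} - \frac{o \frac{1}{-13}}{5} = \frac{9}{5} - \frac{o \left(- \frac{1}{13}\right)}{5} = \frac{9}{5} - \frac{\left(- \frac{1}{13}\right) o}{5} = \frac{9}{5} + \frac{o}{65}$)
$t{\left(U \right)} = -10$ ($t{\left(U \right)} = -3 - 7 = -10$)
$y{\left(n,M \right)} = - \frac{1}{10}$ ($y{\left(n,M \right)} = \frac{1}{-10} = - \frac{1}{10}$)
$\sqrt{y{\left(-216,d{\left(-13 \right)} \right)} + r{\left(102,-61 \right)}} = \sqrt{- \frac{1}{10} - 186} = \sqrt{- \frac{1861}{10}} = \frac{i \sqrt{18610}}{10}$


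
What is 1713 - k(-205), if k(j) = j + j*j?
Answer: -40107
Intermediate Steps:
k(j) = j + j²
1713 - k(-205) = 1713 - (-205)*(1 - 205) = 1713 - (-205)*(-204) = 1713 - 1*41820 = 1713 - 41820 = -40107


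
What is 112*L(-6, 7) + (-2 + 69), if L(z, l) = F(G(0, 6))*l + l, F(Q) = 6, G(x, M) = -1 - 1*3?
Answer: 5555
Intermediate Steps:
G(x, M) = -4 (G(x, M) = -1 - 3 = -4)
L(z, l) = 7*l (L(z, l) = 6*l + l = 7*l)
112*L(-6, 7) + (-2 + 69) = 112*(7*7) + (-2 + 69) = 112*49 + 67 = 5488 + 67 = 5555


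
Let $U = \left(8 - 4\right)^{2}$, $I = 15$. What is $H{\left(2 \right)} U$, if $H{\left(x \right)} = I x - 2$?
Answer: $448$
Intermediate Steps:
$H{\left(x \right)} = -2 + 15 x$ ($H{\left(x \right)} = 15 x - 2 = -2 + 15 x$)
$U = 16$ ($U = 4^{2} = 16$)
$H{\left(2 \right)} U = \left(-2 + 15 \cdot 2\right) 16 = \left(-2 + 30\right) 16 = 28 \cdot 16 = 448$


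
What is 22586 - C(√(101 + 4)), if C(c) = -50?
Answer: 22636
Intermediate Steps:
22586 - C(√(101 + 4)) = 22586 - 1*(-50) = 22586 + 50 = 22636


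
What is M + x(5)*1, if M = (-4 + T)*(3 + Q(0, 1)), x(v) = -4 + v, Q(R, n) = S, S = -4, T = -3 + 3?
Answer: 5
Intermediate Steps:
T = 0
Q(R, n) = -4
M = 4 (M = (-4 + 0)*(3 - 4) = -4*(-1) = 4)
M + x(5)*1 = 4 + (-4 + 5)*1 = 4 + 1*1 = 4 + 1 = 5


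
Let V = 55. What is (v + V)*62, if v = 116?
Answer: 10602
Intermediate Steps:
(v + V)*62 = (116 + 55)*62 = 171*62 = 10602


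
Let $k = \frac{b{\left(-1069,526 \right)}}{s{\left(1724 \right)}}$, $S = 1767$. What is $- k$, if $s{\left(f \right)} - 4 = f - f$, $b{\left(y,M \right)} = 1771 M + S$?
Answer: $- \frac{933313}{4} \approx -2.3333 \cdot 10^{5}$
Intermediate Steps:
$b{\left(y,M \right)} = 1767 + 1771 M$ ($b{\left(y,M \right)} = 1771 M + 1767 = 1767 + 1771 M$)
$s{\left(f \right)} = 4$ ($s{\left(f \right)} = 4 + \left(f - f\right) = 4 + 0 = 4$)
$k = \frac{933313}{4}$ ($k = \frac{1767 + 1771 \cdot 526}{4} = \left(1767 + 931546\right) \frac{1}{4} = 933313 \cdot \frac{1}{4} = \frac{933313}{4} \approx 2.3333 \cdot 10^{5}$)
$- k = \left(-1\right) \frac{933313}{4} = - \frac{933313}{4}$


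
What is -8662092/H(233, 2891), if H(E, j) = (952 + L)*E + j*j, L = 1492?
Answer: -8662092/8927333 ≈ -0.97029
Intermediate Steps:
H(E, j) = j² + 2444*E (H(E, j) = (952 + 1492)*E + j*j = 2444*E + j² = j² + 2444*E)
-8662092/H(233, 2891) = -8662092/(2891² + 2444*233) = -8662092/(8357881 + 569452) = -8662092/8927333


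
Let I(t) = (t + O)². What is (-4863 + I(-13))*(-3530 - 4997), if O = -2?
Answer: 39548226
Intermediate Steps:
I(t) = (-2 + t)² (I(t) = (t - 2)² = (-2 + t)²)
(-4863 + I(-13))*(-3530 - 4997) = (-4863 + (-2 - 13)²)*(-3530 - 4997) = (-4863 + (-15)²)*(-8527) = (-4863 + 225)*(-8527) = -4638*(-8527) = 39548226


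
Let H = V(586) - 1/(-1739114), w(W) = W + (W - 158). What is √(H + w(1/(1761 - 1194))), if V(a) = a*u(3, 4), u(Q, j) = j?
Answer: √26241463960589078474/109564182 ≈ 46.755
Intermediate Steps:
V(a) = 4*a (V(a) = a*4 = 4*a)
w(W) = -158 + 2*W (w(W) = W + (-158 + W) = -158 + 2*W)
H = 4076483217/1739114 (H = 4*586 - 1/(-1739114) = 2344 - 1*(-1/1739114) = 2344 + 1/1739114 = 4076483217/1739114 ≈ 2344.0)
√(H + w(1/(1761 - 1194))) = √(4076483217/1739114 + (-158 + 2/(1761 - 1194))) = √(4076483217/1739114 + (-158 + 2/567)) = √(4076483217/1739114 - 89584/567) = √(2155569195463/986077638) = √26241463960589078474/109564182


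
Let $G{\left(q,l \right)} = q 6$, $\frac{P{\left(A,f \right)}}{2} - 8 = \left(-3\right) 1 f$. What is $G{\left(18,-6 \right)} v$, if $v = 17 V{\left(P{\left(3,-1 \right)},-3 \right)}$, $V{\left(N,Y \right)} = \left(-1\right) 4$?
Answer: $-7344$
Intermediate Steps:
$P{\left(A,f \right)} = 16 - 6 f$ ($P{\left(A,f \right)} = 16 + 2 \left(-3\right) 1 f = 16 + 2 \left(- 3 f\right) = 16 - 6 f$)
$G{\left(q,l \right)} = 6 q$
$V{\left(N,Y \right)} = -4$
$v = -68$ ($v = 17 \left(-4\right) = -68$)
$G{\left(18,-6 \right)} v = 6 \cdot 18 \left(-68\right) = 108 \left(-68\right) = -7344$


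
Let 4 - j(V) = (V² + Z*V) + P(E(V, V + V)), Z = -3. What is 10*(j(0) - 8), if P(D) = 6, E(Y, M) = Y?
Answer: -100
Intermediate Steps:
j(V) = -2 - V² + 3*V (j(V) = 4 - ((V² - 3*V) + 6) = 4 - (6 + V² - 3*V) = 4 + (-6 - V² + 3*V) = -2 - V² + 3*V)
10*(j(0) - 8) = 10*((-2 - 1*0² + 3*0) - 8) = 10*((-2 - 1*0 + 0) - 8) = 10*((-2 + 0 + 0) - 8) = 10*(-2 - 8) = 10*(-10) = -100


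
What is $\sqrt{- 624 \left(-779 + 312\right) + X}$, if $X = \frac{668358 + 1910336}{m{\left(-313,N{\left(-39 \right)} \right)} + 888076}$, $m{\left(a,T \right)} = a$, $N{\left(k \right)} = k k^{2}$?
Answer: $\frac{\sqrt{229667678465121474}}{887763} \approx 539.83$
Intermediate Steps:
$N{\left(k \right)} = k^{3}$
$X = \frac{2578694}{887763}$ ($X = \frac{668358 + 1910336}{-313 + 888076} = \frac{2578694}{887763} \approx 2.9047$)
$\sqrt{- 624 \left(-779 + 312\right) + X} = \sqrt{- 624 \left(-779 + 312\right) + \frac{2578694}{887763}} = \sqrt{\left(-624\right) \left(-467\right) + \frac{2578694}{887763}} = \sqrt{291408 + \frac{2578694}{887763}} = \sqrt{\frac{258703818998}{887763}} = \frac{\sqrt{229667678465121474}}{887763}$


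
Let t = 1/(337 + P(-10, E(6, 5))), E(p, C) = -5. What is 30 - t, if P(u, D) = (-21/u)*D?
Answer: 19588/653 ≈ 29.997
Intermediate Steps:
P(u, D) = -21*D/u
t = 2/653 (t = 1/(337 - 21*(-5)/(-10)) = 1/(337 - 21*(-5)*(-⅒)) = 1/(337 - 21/2) = 1/(653/2) = 2/653 ≈ 0.0030628)
30 - t = 30 - 1*2/653 = 30 - 2/653 = 19588/653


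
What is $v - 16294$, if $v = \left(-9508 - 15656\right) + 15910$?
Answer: $-25548$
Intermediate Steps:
$v = -9254$ ($v = -25164 + 15910 = -9254$)
$v - 16294 = -9254 - 16294 = -25548$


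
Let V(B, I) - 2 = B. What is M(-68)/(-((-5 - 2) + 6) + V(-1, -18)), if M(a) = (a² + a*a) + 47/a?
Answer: 628817/136 ≈ 4623.7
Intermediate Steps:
V(B, I) = 2 + B
M(a) = 2*a² + 47/a (M(a) = (a² + a²) + 47/a = 2*a² + 47/a)
M(-68)/(-((-5 - 2) + 6) + V(-1, -18)) = ((47 + 2*(-68)³)/(-68))/(-((-5 - 2) + 6) + (2 - 1)) = (-(47 + 2*(-314432))/68)/(-(-7 + 6) + 1) = (-(47 - 628864)/68)/(-1*(-1) + 1) = (-1/68*(-628817))/(1 + 1) = (628817/68)/2 = (628817/68)*(½) = 628817/136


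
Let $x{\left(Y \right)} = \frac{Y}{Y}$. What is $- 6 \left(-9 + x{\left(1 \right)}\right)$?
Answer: $48$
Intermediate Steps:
$x{\left(Y \right)} = 1$
$- 6 \left(-9 + x{\left(1 \right)}\right) = - 6 \left(-9 + 1\right) = \left(-6\right) \left(-8\right) = 48$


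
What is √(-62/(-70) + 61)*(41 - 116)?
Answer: -285*√210/7 ≈ -590.01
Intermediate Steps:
√(-62/(-70) + 61)*(41 - 116) = √(-62*(-1/70) + 61)*(-75) = √(31/35 + 61)*(-75) = √(2166/35)*(-75) = (19*√210/35)*(-75) = -285*√210/7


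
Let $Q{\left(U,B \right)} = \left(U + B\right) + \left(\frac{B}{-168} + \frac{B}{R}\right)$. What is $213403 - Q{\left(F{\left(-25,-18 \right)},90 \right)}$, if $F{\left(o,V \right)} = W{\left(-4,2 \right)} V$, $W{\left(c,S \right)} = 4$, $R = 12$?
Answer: $\frac{5974585}{28} \approx 2.1338 \cdot 10^{5}$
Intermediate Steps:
$F{\left(o,V \right)} = 4 V$
$Q{\left(U,B \right)} = U + \frac{181 B}{168}$ ($Q{\left(U,B \right)} = \left(U + B\right) + \left(\frac{B}{-168} + \frac{B}{12}\right) = \left(B + U\right) + \left(B \left(- \frac{1}{168}\right) + B \frac{1}{12}\right) = \left(B + U\right) + \left(- \frac{B}{168} + \frac{B}{12}\right) = \left(B + U\right) + \frac{13 B}{168} = U + \frac{181 B}{168}$)
$213403 - Q{\left(F{\left(-25,-18 \right)},90 \right)} = 213403 - \left(4 \left(-18\right) + \frac{181}{168} \cdot 90\right) = 213403 - \left(-72 + \frac{2715}{28}\right) = 213403 - \frac{699}{28} = \frac{5974585}{28}$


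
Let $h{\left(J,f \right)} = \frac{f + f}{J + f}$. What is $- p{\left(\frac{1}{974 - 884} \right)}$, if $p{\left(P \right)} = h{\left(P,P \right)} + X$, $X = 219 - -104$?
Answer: $-324$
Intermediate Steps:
$X = 323$ ($X = 219 + 104 = 323$)
$h{\left(J,f \right)} = \frac{2 f}{J + f}$
$p{\left(P \right)} = 324$ ($p{\left(P \right)} = \frac{2 P}{P + P} + 323 = \frac{2 P}{2 P} + 323 = 2 P \frac{1}{2 P} + 323 = 1 + 323 = 324$)
$- p{\left(\frac{1}{974 - 884} \right)} = \left(-1\right) 324 = -324$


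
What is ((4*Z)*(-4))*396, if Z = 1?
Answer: -6336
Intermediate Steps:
((4*Z)*(-4))*396 = ((4*1)*(-4))*396 = (4*(-4))*396 = -16*396 = -6336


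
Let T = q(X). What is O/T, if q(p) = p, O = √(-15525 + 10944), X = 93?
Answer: I*√509/31 ≈ 0.72778*I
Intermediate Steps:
O = 3*I*√509 (O = √(-4581) = 3*I*√509 ≈ 67.683*I)
T = 93
O/T = (3*I*√509)/93 = (3*I*√509)*(1/93) = I*√509/31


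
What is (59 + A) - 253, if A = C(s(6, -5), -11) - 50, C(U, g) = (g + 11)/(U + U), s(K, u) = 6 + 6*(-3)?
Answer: -244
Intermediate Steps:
s(K, u) = -12 (s(K, u) = 6 - 18 = -12)
C(U, g) = (11 + g)/(2*U) (C(U, g) = (11 + g)/((2*U)) = (11 + g)*(1/(2*U)) = (11 + g)/(2*U))
A = -50 (A = (½)*(11 - 11)/(-12) - 50 = (½)*(-1/12)*0 - 50 = 0 - 50 = -50)
(59 + A) - 253 = (59 - 50) - 253 = 9 - 253 = -244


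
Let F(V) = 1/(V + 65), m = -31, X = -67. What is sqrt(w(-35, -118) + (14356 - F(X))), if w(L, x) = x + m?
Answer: sqrt(56830)/2 ≈ 119.20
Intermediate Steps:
w(L, x) = -31 + x (w(L, x) = x - 31 = -31 + x)
F(V) = 1/(65 + V)
sqrt(w(-35, -118) + (14356 - F(X))) = sqrt((-31 - 118) + (14356 - 1/(65 - 67))) = sqrt(-149 + (14356 - 1/(-2))) = sqrt(-149 + (14356 - 1*(-1/2))) = sqrt(-149 + (14356 + 1/2)) = sqrt(-149 + 28713/2) = sqrt(28415/2) = sqrt(56830)/2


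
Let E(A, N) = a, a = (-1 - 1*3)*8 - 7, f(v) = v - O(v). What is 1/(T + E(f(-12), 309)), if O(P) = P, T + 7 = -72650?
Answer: -1/72696 ≈ -1.3756e-5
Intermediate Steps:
T = -72657 (T = -7 - 72650 = -72657)
f(v) = 0 (f(v) = v - v = 0)
a = -39 (a = (-1 - 3)*8 - 7 = -4*8 - 7 = -32 - 7 = -39)
E(A, N) = -39
1/(T + E(f(-12), 309)) = 1/(-72657 - 39) = 1/(-72696) = -1/72696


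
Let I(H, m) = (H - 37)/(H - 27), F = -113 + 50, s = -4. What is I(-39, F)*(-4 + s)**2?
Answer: 2432/33 ≈ 73.697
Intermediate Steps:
F = -63
I(H, m) = (-37 + H)/(-27 + H)
I(-39, F)*(-4 + s)**2 = ((-37 - 39)/(-27 - 39))*(-4 - 4)**2 = (-76/(-66))*(-8)**2 = -1/66*(-76)*64 = (38/33)*64 = 2432/33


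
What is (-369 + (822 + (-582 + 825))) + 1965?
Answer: 2661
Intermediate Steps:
(-369 + (822 + (-582 + 825))) + 1965 = (-369 + (822 + 243)) + 1965 = (-369 + 1065) + 1965 = 696 + 1965 = 2661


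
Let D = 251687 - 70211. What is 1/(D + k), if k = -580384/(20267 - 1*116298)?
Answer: 96031/17427902140 ≈ 5.5102e-6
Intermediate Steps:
k = 580384/96031 (k = -580384/(20267 - 116298) = -580384/(-96031) = -580384*(-1/96031) = 580384/96031 ≈ 6.0437)
D = 181476
1/(D + k) = 1/(181476 + 580384/96031) = 1/(17427902140/96031) = 96031/17427902140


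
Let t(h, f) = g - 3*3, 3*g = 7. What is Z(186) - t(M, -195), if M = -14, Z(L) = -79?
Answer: -217/3 ≈ -72.333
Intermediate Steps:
g = 7/3 (g = (⅓)*7 = 7/3 ≈ 2.3333)
t(h, f) = -20/3 (t(h, f) = 7/3 - 3*3 = 7/3 - 9 = -20/3)
Z(186) - t(M, -195) = -79 - 1*(-20/3) = -79 + 20/3 = -217/3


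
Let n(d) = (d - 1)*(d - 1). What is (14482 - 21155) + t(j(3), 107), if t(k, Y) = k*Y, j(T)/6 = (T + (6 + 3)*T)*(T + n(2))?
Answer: 70367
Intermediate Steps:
n(d) = (-1 + d)² (n(d) = (-1 + d)*(-1 + d) = (-1 + d)²)
j(T) = 60*T*(1 + T) (j(T) = 6*((T + (6 + 3)*T)*(T + (-1 + 2)²)) = 6*((T + 9*T)*(T + 1²)) = 6*((10*T)*(T + 1)) = 6*((10*T)*(1 + T)) = 6*(10*T*(1 + T)) = 60*T*(1 + T))
t(k, Y) = Y*k
(14482 - 21155) + t(j(3), 107) = (14482 - 21155) + 107*(60*3*(1 + 3)) = -6673 + 107*(60*3*4) = -6673 + 107*720 = -6673 + 77040 = 70367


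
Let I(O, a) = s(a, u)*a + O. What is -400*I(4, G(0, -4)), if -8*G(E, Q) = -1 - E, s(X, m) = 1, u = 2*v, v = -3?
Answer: -1650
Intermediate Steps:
u = -6 (u = 2*(-3) = -6)
G(E, Q) = ⅛ + E/8 (G(E, Q) = -(-1 - E)/8 = ⅛ + E/8)
I(O, a) = O + a (I(O, a) = 1*a + O = a + O = O + a)
-400*I(4, G(0, -4)) = -400*(4 + (⅛ + (⅛)*0)) = -400*(4 + (⅛ + 0)) = -400*(4 + ⅛) = -400*33/8 = -1650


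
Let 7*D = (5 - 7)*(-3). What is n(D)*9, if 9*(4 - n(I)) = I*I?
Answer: 1728/49 ≈ 35.265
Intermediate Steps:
D = 6/7 (D = ((5 - 7)*(-3))/7 = (-2*(-3))/7 = (⅐)*6 = 6/7 ≈ 0.85714)
n(I) = 4 - I²/9 (n(I) = 4 - I*I/9 = 4 - I²/9)
n(D)*9 = (4 - (6/7)²/9)*9 = (4 - ⅑*36/49)*9 = (4 - 4/49)*9 = (192/49)*9 = 1728/49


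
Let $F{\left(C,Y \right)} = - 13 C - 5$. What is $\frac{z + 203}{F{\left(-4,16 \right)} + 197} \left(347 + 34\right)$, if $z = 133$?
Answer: $\frac{32004}{61} \approx 524.66$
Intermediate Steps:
$F{\left(C,Y \right)} = -5 - 13 C$
$\frac{z + 203}{F{\left(-4,16 \right)} + 197} \left(347 + 34\right) = \frac{133 + 203}{\left(-5 - -52\right) + 197} \left(347 + 34\right) = \frac{336}{\left(-5 + 52\right) + 197} \cdot 381 = \frac{336}{47 + 197} \cdot 381 = \frac{336}{244} \cdot 381 = 336 \cdot \frac{1}{244} \cdot 381 = \frac{84}{61} \cdot 381 = \frac{32004}{61}$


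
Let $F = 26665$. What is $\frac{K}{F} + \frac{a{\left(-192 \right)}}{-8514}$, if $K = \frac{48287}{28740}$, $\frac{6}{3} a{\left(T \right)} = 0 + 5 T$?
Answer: $\frac{6819631917}{120828181100} \approx 0.056441$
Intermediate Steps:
$a{\left(T \right)} = \frac{5 T}{2}$ ($a{\left(T \right)} = \frac{0 + 5 T}{2} = \frac{5 T}{2}$)
$K = \frac{48287}{28740}$ ($K = 48287 \cdot \frac{1}{28740} = \frac{48287}{28740} \approx 1.6801$)
$\frac{K}{F} + \frac{a{\left(-192 \right)}}{-8514} = \frac{48287}{28740 \cdot 26665} + \frac{\frac{5}{2} \left(-192\right)}{-8514} = \frac{48287}{28740} \cdot \frac{1}{26665} - - \frac{80}{1419} = \frac{48287}{766352100} + \frac{80}{1419} = \frac{6819631917}{120828181100}$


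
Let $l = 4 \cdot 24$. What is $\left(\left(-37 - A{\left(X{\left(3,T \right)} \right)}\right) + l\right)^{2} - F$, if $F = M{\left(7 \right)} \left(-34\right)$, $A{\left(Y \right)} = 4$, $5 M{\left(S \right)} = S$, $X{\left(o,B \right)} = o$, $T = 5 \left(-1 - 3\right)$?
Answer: $\frac{15363}{5} \approx 3072.6$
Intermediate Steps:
$T = -20$ ($T = 5 \left(-4\right) = -20$)
$M{\left(S \right)} = \frac{S}{5}$
$F = - \frac{238}{5}$ ($F = \frac{1}{5} \cdot 7 \left(-34\right) = \frac{7}{5} \left(-34\right) = - \frac{238}{5} \approx -47.6$)
$l = 96$
$\left(\left(-37 - A{\left(X{\left(3,T \right)} \right)}\right) + l\right)^{2} - F = \left(\left(-37 - 4\right) + 96\right)^{2} - - \frac{238}{5} = \left(\left(-37 - 4\right) + 96\right)^{2} + \frac{238}{5} = \left(-41 + 96\right)^{2} + \frac{238}{5} = 55^{2} + \frac{238}{5} = 3025 + \frac{238}{5} = \frac{15363}{5}$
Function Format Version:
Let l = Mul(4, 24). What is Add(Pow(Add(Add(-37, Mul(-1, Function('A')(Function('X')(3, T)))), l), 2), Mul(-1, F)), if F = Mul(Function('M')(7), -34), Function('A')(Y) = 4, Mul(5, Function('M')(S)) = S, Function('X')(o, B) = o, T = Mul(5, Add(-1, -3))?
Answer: Rational(15363, 5) ≈ 3072.6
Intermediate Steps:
T = -20 (T = Mul(5, -4) = -20)
Function('M')(S) = Mul(Rational(1, 5), S)
F = Rational(-238, 5) (F = Mul(Mul(Rational(1, 5), 7), -34) = Mul(Rational(7, 5), -34) = Rational(-238, 5) ≈ -47.600)
l = 96
Add(Pow(Add(Add(-37, Mul(-1, Function('A')(Function('X')(3, T)))), l), 2), Mul(-1, F)) = Add(Pow(Add(Add(-37, Mul(-1, 4)), 96), 2), Mul(-1, Rational(-238, 5))) = Add(Pow(Add(Add(-37, -4), 96), 2), Rational(238, 5)) = Add(Pow(Add(-41, 96), 2), Rational(238, 5)) = Add(Pow(55, 2), Rational(238, 5)) = Add(3025, Rational(238, 5)) = Rational(15363, 5)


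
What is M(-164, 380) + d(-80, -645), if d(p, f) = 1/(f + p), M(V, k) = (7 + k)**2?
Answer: 108582524/725 ≈ 1.4977e+5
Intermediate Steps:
M(-164, 380) + d(-80, -645) = (7 + 380)**2 + 1/(-645 - 80) = 387**2 + 1/(-725) = 149769 - 1/725 = 108582524/725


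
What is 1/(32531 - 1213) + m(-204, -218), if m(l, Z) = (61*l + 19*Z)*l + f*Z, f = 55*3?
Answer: 104839322533/31318 ≈ 3.3476e+6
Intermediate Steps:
f = 165
m(l, Z) = 165*Z + l*(19*Z + 61*l) (m(l, Z) = (61*l + 19*Z)*l + 165*Z = (19*Z + 61*l)*l + 165*Z = l*(19*Z + 61*l) + 165*Z = 165*Z + l*(19*Z + 61*l))
1/(32531 - 1213) + m(-204, -218) = 1/(32531 - 1213) + (61*(-204)² + 165*(-218) + 19*(-218)*(-204)) = 1/31318 + (61*41616 - 35970 + 844968) = 1/31318 + (2538576 - 35970 + 844968) = 1/31318 + 3347574 = 104839322533/31318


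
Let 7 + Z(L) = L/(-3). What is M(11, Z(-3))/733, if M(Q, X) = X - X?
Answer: 0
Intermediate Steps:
Z(L) = -7 - L/3 (Z(L) = -7 + L/(-3) = -7 + L*(-⅓) = -7 - L/3)
M(Q, X) = 0
M(11, Z(-3))/733 = 0/733 = 0*(1/733) = 0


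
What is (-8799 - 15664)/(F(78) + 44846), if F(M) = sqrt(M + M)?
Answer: -548533849/1005581780 + 24463*sqrt(39)/1005581780 ≈ -0.54534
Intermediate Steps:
F(M) = sqrt(2)*sqrt(M) (F(M) = sqrt(2*M) = sqrt(2)*sqrt(M))
(-8799 - 15664)/(F(78) + 44846) = (-8799 - 15664)/(sqrt(2)*sqrt(78) + 44846) = -24463/(2*sqrt(39) + 44846) = -24463/(44846 + 2*sqrt(39))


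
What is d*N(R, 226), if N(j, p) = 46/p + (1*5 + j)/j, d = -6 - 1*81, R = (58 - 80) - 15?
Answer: -388629/4181 ≈ -92.951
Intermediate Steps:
R = -37 (R = -22 - 15 = -37)
d = -87 (d = -6 - 81 = -87)
N(j, p) = 46/p + (5 + j)/j
d*N(R, 226) = -87*(1 + 5/(-37) + 46/226) = -87*(1 + 5*(-1/37) + 46*(1/226)) = -87*(1 - 5/37 + 23/113) = -87*4467/4181 = -388629/4181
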